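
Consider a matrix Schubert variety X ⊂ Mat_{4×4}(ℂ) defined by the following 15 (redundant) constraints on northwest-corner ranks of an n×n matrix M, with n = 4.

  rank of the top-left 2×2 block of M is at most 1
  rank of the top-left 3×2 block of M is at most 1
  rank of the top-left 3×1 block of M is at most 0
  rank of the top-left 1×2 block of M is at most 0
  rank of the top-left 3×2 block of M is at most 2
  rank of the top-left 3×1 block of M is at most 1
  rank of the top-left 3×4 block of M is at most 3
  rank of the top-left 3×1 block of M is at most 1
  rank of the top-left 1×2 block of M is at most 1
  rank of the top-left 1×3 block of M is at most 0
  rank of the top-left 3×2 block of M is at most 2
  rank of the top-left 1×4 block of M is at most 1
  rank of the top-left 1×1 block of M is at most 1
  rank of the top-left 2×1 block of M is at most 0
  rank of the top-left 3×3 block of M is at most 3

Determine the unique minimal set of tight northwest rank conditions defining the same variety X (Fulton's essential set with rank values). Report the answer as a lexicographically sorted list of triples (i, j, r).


Recovering R(i,j) via the rank-extension bound from the 15 conditions:

  i=1: 0  0  0  1
  i=2: 0  1  1  2
  i=3: 0  1  2  3
  i=4: 1  2  3  4

giving w = (4, 2, 3, 1) via Δ²R.

Rothe diagram D(w) (5 cells), 2 SE-corners (essential conditions):

[(1, 3, 0), (3, 1, 0)]


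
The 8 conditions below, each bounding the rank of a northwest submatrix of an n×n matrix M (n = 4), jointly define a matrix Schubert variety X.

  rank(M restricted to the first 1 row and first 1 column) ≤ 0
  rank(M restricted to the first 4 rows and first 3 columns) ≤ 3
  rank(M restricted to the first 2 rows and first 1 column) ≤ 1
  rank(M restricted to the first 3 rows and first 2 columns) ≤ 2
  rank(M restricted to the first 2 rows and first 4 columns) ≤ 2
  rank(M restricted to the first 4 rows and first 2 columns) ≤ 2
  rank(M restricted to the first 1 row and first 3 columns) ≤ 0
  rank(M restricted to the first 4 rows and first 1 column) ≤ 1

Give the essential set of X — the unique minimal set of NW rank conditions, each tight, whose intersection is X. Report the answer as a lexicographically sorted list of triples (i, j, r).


Rank table r_w(4×4) implied by the 8 constraints:

  row 1: 0 0 0 1
  row 2: 1 1 1 2
  row 3: 1 2 2 3
  row 4: 1 2 3 4

reading off 1-entries of Δ²R: w = (4, 1, 2, 3).

D(w) has 3 cells with 1 SE-corner; essential set:

[(1, 3, 0)]


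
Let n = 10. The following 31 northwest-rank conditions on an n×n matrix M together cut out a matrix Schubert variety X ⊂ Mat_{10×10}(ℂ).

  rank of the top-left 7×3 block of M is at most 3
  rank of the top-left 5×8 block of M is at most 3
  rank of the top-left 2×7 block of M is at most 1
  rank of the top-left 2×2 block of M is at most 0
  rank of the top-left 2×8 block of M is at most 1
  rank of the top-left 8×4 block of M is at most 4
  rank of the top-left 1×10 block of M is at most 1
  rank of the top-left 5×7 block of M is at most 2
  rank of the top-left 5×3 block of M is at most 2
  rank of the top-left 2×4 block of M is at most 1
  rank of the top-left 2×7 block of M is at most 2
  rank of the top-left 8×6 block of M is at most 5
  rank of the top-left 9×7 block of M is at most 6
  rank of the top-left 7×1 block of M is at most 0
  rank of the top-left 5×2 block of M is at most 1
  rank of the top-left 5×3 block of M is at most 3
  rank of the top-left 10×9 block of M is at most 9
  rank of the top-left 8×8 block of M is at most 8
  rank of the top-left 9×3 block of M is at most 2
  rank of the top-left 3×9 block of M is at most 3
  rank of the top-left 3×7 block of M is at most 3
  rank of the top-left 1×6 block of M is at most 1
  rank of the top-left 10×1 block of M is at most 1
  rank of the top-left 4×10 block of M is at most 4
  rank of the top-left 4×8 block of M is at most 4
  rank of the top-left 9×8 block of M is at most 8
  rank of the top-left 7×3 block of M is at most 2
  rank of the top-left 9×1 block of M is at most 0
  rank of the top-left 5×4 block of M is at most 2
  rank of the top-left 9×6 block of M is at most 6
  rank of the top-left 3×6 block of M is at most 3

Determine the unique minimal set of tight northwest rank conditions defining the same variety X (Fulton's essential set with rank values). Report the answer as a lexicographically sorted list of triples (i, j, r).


Propagating the 31 rank bounds to every northwest block:

  i=1: 0, 0, 1, 1, 1, 1, 1, 1, 1, 1
  i=2: 0, 0, 1, 1, 1, 1, 1, 1, 2, 2
  i=3: 0, 1, 2, 2, 2, 2, 2, 2, 3, 3
  i=4: 0, 1, 2, 2, 2, 2, 2, 3, 4, 4
  i=5: 0, 1, 2, 2, 2, 2, 2, 3, 4, 5
  i=6: 0, 1, 2, 3, 3, 3, 3, 4, 5, 6
  i=7: 0, 1, 2, 3, 4, 4, 4, 5, 6, 7
  i=8: 0, 1, 2, 3, 4, 5, 5, 6, 7, 8
  i=9: 0, 1, 2, 3, 4, 5, 6, 7, 8, 9
  i=10: 1, 2, 3, 4, 5, 6, 7, 8, 9, 10

reading off 1-entries of Δ²R: w = (3, 9, 2, 8, 10, 4, 5, 6, 7, 1).

Fulton essential set (4 of the 24 Rothe cells):

[(2, 2, 0), (2, 8, 1), (5, 7, 2), (9, 1, 0)]


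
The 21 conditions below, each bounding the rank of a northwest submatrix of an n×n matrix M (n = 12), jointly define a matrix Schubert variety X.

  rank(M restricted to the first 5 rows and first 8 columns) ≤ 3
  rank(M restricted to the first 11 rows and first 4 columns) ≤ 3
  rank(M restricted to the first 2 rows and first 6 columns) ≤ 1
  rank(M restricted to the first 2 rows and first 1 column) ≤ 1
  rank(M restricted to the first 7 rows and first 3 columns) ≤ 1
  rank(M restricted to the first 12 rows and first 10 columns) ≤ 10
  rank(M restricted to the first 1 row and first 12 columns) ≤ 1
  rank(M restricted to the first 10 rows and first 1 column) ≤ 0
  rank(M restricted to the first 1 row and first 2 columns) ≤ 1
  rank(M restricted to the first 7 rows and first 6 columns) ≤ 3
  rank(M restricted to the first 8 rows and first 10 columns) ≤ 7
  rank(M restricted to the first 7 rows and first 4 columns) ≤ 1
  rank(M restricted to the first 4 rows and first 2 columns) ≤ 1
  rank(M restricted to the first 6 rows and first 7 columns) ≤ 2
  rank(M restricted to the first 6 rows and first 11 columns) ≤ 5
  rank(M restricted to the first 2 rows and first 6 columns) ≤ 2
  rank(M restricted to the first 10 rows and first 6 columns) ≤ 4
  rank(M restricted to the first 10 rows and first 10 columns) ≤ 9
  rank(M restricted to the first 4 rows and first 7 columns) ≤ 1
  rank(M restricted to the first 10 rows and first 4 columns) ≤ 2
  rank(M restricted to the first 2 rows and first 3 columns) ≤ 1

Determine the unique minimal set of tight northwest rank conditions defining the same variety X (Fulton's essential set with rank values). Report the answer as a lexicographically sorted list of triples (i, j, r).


Computing R[i][j] = min implied NW-rank bound (n=12, 21 conditions):

  R[1]: 0 1 1 1 1 1 1 1 1 1 1 1
  R[2]: 0 1 1 1 1 1 1 2 2 2 2 2
  R[3]: 0 1 1 1 1 1 1 2 3 3 3 3
  R[4]: 0 1 1 1 1 1 1 2 3 4 4 4
  R[5]: 0 1 1 1 2 2 2 3 4 5 5 5
  R[6]: 0 1 1 1 2 2 2 3 4 5 5 6
  R[7]: 0 1 1 1 2 3 3 4 5 6 6 7
  R[8]: 0 1 2 2 3 4 4 5 6 7 7 8
  R[9]: 0 1 2 2 3 4 5 6 7 8 8 9
  R[10]: 0 1 2 2 3 4 5 6 7 8 9 10
  R[11]: 1 2 3 3 4 5 6 7 8 9 10 11
  R[12]: 1 2 3 4 5 6 7 8 9 10 11 12

giving w = (2, 8, 9, 10, 5, 12, 6, 3, 7, 11, 1, 4) via Δ²R.

Fulton essential set (6 of the 36 Rothe cells):

[(4, 7, 1), (6, 7, 2), (6, 11, 5), (7, 4, 1), (10, 1, 0), (10, 4, 2)]


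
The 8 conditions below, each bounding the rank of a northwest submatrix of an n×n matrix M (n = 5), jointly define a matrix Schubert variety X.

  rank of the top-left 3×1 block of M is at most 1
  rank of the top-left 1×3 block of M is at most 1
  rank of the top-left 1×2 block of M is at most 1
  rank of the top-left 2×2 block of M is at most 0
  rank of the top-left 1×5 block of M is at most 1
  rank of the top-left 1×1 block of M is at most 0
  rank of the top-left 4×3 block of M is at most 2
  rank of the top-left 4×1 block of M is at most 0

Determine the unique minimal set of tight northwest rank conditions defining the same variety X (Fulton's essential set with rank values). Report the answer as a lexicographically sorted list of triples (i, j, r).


Reconstructing r_w from the 8 given conditions:

  i=1: 0  0  1  1  1
  i=2: 0  0  1  2  2
  i=3: 0  1  2  3  3
  i=4: 0  1  2  3  4
  i=5: 1  2  3  4  5

so w = (3, 4, 2, 5, 1).

Rothe diagram D(w) (6 cells), 2 SE-corners (essential conditions):

[(2, 2, 0), (4, 1, 0)]


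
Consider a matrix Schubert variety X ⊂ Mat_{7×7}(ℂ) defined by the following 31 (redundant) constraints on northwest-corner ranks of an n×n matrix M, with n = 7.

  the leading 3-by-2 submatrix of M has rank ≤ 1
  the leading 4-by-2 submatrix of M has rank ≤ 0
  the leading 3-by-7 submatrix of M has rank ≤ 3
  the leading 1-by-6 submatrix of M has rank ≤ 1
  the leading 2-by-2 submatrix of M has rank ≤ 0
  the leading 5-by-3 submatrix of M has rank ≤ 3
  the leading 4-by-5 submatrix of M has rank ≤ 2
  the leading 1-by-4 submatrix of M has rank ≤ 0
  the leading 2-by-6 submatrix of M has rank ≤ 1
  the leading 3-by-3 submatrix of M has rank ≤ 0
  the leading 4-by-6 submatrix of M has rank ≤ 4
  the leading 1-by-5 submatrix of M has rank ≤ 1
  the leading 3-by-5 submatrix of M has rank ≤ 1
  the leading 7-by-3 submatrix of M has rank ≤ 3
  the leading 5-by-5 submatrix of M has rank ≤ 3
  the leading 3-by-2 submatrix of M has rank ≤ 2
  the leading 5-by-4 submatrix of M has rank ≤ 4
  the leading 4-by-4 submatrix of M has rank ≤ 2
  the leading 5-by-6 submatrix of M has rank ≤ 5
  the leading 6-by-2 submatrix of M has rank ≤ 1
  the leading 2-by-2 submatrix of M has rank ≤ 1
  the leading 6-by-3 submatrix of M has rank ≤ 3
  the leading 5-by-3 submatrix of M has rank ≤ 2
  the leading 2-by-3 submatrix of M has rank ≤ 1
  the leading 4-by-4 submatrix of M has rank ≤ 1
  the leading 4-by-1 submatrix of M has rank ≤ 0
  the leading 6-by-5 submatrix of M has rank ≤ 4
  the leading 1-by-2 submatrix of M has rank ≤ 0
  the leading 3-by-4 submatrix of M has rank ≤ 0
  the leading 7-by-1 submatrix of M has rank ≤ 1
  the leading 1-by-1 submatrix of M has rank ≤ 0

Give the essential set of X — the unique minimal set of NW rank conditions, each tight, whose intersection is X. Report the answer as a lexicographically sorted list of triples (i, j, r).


The tightest implied rank at each (i,j), from the 31 conditions:

  0, 0, 0, 0, 1, 1, 1
  0, 0, 0, 0, 1, 1, 2
  0, 0, 0, 0, 1, 2, 3
  0, 0, 1, 1, 2, 3, 4
  1, 1, 2, 2, 3, 4, 5
  1, 1, 2, 3, 4, 5, 6
  1, 2, 3, 4, 5, 6, 7

giving w = (5, 7, 6, 3, 1, 4, 2) via Δ²R.

4 SE-corners of the 16-cell Rothe diagram give Ess(w):

[(2, 6, 1), (3, 4, 0), (4, 2, 0), (6, 2, 1)]


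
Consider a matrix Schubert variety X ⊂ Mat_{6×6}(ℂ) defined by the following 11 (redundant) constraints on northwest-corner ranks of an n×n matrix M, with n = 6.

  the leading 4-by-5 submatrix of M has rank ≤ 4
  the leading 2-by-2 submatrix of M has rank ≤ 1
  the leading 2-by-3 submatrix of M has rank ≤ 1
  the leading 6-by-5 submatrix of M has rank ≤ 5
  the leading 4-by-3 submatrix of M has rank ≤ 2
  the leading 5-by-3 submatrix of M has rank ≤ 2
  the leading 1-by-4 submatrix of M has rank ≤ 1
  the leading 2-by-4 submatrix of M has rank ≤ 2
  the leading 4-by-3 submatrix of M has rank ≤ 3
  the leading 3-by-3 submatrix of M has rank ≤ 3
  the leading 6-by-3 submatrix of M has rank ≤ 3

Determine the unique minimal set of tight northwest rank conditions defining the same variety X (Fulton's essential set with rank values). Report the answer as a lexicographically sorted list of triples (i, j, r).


Recovering R(i,j) via the rank-extension bound from the 11 conditions:

  R[1]: 1 | 1 | 1 | 1 | 1 | 1
  R[2]: 1 | 1 | 1 | 2 | 2 | 2
  R[3]: 1 | 2 | 2 | 3 | 3 | 3
  R[4]: 1 | 2 | 2 | 3 | 4 | 4
  R[5]: 1 | 2 | 2 | 3 | 4 | 5
  R[6]: 1 | 2 | 3 | 4 | 5 | 6

reading off 1-entries of Δ²R: w = (1, 4, 2, 5, 6, 3).

ℓ(w)=4; the 2 essential cells (i,j,r):

[(2, 3, 1), (5, 3, 2)]


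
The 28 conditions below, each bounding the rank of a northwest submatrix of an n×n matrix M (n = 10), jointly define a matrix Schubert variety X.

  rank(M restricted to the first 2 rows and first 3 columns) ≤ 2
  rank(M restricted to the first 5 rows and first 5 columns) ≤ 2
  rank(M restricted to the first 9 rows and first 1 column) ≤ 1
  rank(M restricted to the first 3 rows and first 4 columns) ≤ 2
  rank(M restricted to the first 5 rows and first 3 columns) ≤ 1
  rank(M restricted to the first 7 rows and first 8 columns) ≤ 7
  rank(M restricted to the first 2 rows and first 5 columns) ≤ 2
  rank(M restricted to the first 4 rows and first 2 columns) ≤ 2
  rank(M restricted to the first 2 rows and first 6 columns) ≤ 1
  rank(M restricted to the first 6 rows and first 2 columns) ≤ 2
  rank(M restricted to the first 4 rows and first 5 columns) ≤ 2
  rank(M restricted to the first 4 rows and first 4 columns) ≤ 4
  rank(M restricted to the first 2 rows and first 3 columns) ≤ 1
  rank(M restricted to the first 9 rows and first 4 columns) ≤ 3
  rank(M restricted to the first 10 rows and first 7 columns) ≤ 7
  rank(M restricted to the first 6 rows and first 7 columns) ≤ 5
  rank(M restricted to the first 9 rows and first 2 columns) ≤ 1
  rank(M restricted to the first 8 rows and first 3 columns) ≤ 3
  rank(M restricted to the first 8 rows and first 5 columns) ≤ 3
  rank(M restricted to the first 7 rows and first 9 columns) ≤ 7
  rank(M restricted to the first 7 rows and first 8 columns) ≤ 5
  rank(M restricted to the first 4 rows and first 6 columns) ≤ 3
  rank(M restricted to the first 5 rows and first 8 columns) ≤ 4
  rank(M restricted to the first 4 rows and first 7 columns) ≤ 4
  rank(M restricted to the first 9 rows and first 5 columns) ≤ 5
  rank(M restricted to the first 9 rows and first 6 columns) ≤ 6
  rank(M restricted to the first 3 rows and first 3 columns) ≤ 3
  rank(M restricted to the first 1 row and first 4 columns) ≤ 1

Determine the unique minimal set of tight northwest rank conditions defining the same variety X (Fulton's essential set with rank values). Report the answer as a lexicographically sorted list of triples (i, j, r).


Reconstructing r_w from the 28 given conditions:

  row 1: 1 1 1 1 1 1 1 1 1 1
  row 2: 1 1 1 1 1 1 2 2 2 2
  row 3: 1 1 1 2 2 2 3 3 3 3
  row 4: 1 1 1 2 2 3 4 4 4 4
  row 5: 1 1 1 2 2 3 4 4 5 5
  row 6: 1 1 2 3 3 4 5 5 6 6
  row 7: 1 1 2 3 3 4 5 5 6 7
  row 8: 1 1 2 3 3 4 5 6 7 8
  row 9: 1 1 2 3 4 5 6 7 8 9
  row 10: 1 2 3 4 5 6 7 8 9 10

the unique w with this rank table is (1, 7, 4, 6, 9, 3, 10, 8, 5, 2).

Rothe diagram D(w) (21 cells), 7 SE-corners (essential conditions):

[(2, 6, 1), (5, 3, 1), (5, 5, 2), (5, 8, 4), (7, 8, 5), (8, 5, 3), (9, 2, 1)]


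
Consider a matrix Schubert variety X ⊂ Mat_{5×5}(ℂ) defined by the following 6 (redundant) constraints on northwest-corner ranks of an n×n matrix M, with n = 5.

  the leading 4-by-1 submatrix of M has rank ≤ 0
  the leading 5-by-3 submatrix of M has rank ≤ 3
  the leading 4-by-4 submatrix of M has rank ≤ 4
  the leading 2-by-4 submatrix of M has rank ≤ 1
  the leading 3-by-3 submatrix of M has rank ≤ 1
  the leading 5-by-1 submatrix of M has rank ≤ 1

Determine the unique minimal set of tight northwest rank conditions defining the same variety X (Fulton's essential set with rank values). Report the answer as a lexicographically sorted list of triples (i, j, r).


Computing R[i][j] = min implied NW-rank bound (n=5, 6 conditions):

  0, 1, 1, 1, 1
  0, 1, 1, 1, 2
  0, 1, 1, 2, 3
  0, 1, 2, 3, 4
  1, 2, 3, 4, 5

giving w = (2, 5, 4, 3, 1) via Δ²R.

Rothe diagram D(w) (7 cells), 3 SE-corners (essential conditions):

[(2, 4, 1), (3, 3, 1), (4, 1, 0)]


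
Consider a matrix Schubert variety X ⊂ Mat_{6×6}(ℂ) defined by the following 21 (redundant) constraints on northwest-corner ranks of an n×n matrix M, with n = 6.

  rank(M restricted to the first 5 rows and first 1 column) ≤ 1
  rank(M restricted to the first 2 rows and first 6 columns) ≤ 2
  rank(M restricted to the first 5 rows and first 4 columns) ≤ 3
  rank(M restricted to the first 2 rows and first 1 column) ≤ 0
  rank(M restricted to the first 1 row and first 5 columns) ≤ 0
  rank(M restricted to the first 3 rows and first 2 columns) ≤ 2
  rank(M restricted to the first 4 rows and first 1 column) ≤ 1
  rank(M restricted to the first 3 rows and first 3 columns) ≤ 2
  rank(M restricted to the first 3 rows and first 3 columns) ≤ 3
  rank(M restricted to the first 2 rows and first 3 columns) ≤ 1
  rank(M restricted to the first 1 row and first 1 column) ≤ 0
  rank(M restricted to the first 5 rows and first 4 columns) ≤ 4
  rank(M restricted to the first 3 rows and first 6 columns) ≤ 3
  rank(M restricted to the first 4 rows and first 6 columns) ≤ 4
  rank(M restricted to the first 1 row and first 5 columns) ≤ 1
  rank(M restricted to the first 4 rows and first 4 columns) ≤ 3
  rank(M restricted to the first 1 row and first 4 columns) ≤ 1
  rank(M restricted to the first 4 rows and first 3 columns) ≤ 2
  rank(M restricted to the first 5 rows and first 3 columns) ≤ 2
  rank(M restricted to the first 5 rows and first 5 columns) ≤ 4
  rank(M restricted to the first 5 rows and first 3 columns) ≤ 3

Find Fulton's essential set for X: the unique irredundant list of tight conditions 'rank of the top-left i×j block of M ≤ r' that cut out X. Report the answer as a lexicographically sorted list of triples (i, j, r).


Computing R[i][j] = min implied NW-rank bound (n=6, 21 conditions):

  row 1: 0, 0, 0, 0, 0, 1
  row 2: 0, 1, 1, 1, 1, 2
  row 3: 1, 2, 2, 2, 2, 3
  row 4: 1, 2, 2, 3, 3, 4
  row 5: 1, 2, 2, 3, 4, 5
  row 6: 1, 2, 3, 4, 5, 6

hence w(1..6) = (6, 2, 1, 4, 5, 3).

|D(w)|=8, |Ess(w)|=3:

[(1, 5, 0), (2, 1, 0), (5, 3, 2)]


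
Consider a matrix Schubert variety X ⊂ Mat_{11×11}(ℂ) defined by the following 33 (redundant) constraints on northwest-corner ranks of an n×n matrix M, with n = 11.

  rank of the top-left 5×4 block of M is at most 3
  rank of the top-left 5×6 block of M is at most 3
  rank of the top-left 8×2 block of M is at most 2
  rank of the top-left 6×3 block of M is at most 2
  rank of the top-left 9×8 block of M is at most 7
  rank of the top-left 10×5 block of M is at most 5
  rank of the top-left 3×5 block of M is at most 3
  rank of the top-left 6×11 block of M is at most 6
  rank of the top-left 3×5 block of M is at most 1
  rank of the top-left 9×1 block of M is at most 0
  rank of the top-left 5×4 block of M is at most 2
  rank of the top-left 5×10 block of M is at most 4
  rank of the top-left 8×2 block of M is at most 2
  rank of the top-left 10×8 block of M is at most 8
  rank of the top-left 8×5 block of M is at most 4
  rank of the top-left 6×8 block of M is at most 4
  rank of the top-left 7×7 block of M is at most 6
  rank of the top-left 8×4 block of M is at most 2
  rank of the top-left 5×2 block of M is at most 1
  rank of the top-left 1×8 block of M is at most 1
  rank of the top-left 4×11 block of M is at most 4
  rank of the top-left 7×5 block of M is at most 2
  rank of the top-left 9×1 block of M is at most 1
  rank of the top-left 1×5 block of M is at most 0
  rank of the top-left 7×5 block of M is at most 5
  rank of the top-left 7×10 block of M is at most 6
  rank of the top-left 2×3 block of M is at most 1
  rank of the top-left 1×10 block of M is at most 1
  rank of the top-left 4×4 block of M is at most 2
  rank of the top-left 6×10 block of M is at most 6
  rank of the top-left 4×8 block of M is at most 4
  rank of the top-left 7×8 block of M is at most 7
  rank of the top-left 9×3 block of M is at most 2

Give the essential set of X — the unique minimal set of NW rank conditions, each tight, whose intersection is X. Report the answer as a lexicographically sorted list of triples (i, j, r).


The tightest implied rank at each (i,j), from the 33 conditions:

  i=1: 0 0 0 0 0 1 1 1 1 1 1
  i=2: 0 1 1 1 1 2 2 2 2 2 2
  i=3: 0 1 1 1 1 2 3 3 3 3 3
  i=4: 0 1 2 2 2 3 4 4 4 4 4
  i=5: 0 1 2 2 2 3 4 4 4 4 5
  i=6: 0 1 2 2 2 3 4 4 5 5 6
  i=7: 0 1 2 2 2 3 4 5 6 6 7
  i=8: 0 1 2 2 3 4 5 6 7 7 8
  i=9: 0 1 2 3 4 5 6 7 8 8 9
  i=10: 1 2 3 4 5 6 7 8 9 9 10
  i=11: 1 2 3 4 5 6 7 8 9 10 11

second differences of R give the permutation w = (6, 2, 7, 3, 11, 9, 8, 5, 4, 1, 10).

ℓ(w)=27; the 7 essential cells (i,j,r):

[(1, 5, 0), (3, 5, 1), (5, 10, 4), (6, 8, 4), (7, 5, 2), (8, 4, 2), (9, 1, 0)]


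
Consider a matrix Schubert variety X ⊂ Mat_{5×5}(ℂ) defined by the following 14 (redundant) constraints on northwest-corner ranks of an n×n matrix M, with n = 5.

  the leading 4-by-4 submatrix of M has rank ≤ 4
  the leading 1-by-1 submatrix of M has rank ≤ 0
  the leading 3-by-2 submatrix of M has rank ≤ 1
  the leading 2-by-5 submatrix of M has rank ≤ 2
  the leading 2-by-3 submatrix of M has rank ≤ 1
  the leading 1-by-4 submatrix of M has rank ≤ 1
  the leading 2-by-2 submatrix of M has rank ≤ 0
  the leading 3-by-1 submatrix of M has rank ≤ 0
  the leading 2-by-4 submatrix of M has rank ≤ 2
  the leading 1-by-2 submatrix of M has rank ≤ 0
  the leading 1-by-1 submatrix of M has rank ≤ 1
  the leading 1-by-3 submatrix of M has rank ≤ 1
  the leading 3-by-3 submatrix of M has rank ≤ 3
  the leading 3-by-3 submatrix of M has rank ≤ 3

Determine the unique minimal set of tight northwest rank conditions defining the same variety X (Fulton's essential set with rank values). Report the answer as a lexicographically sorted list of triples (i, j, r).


Computing R[i][j] = min implied NW-rank bound (n=5, 14 conditions):

  0  0  1  1  1
  0  0  1  2  2
  0  1  2  3  3
  1  2  3  4  4
  1  2  3  4  5

giving w = (3, 4, 2, 1, 5) via Δ²R.

Fulton essential set (2 of the 5 Rothe cells):

[(2, 2, 0), (3, 1, 0)]


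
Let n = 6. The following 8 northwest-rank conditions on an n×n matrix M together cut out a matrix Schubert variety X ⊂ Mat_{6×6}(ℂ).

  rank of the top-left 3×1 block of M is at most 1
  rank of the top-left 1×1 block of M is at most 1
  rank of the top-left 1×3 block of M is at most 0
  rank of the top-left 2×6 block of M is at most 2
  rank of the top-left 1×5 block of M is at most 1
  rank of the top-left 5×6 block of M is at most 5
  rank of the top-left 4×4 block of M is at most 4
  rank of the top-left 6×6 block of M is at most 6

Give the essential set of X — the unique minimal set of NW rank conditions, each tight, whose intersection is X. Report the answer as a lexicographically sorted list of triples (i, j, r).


The tightest implied rank at each (i,j), from the 8 conditions:

  R[1]: 0 0 0 1 1 1
  R[2]: 1 1 1 2 2 2
  R[3]: 1 2 2 3 3 3
  R[4]: 1 2 3 4 4 4
  R[5]: 1 2 3 4 5 5
  R[6]: 1 2 3 4 5 6

the unique w with this rank table is (4, 1, 2, 3, 5, 6).

ℓ(w)=3; the 1 essential cell (i,j,r):

[(1, 3, 0)]


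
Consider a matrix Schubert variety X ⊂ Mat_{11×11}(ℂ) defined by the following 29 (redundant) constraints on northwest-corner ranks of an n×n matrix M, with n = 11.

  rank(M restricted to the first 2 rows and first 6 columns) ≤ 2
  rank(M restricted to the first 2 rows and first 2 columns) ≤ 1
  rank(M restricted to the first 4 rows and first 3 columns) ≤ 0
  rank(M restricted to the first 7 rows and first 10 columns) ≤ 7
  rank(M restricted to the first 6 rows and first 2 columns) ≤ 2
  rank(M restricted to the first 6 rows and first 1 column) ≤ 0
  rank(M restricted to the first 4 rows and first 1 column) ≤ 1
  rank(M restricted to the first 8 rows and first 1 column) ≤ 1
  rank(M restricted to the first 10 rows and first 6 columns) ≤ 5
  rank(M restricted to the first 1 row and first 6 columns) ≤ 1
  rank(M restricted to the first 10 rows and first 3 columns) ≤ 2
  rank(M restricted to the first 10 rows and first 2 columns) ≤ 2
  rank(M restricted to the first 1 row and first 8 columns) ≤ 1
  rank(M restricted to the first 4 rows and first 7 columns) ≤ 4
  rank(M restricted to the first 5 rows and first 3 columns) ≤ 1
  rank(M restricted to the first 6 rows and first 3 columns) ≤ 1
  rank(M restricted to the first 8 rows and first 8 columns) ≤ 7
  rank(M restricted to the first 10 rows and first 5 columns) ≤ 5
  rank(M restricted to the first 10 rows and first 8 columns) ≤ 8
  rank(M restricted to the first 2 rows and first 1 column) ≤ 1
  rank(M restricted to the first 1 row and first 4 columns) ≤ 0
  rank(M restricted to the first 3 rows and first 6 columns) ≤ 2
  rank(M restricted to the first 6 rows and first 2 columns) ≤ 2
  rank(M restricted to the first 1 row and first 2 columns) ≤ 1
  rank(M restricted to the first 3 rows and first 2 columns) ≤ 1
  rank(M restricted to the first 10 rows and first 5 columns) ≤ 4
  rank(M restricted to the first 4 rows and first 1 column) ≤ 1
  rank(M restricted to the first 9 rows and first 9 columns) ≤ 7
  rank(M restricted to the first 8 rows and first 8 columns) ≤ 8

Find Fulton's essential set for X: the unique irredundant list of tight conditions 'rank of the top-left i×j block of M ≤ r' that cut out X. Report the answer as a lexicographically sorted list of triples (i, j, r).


Reconstructing r_w from the 29 given conditions:

  0 | 0 | 0 | 0 | 1 | 1 | 1 | 1 | 1 | 1 | 1
  0 | 0 | 0 | 1 | 2 | 2 | 2 | 2 | 2 | 2 | 2
  0 | 0 | 0 | 1 | 2 | 2 | 3 | 3 | 3 | 3 | 3
  0 | 0 | 0 | 1 | 2 | 3 | 4 | 4 | 4 | 4 | 4
  0 | 1 | 1 | 2 | 3 | 4 | 5 | 5 | 5 | 5 | 5
  0 | 1 | 1 | 2 | 3 | 4 | 5 | 6 | 6 | 6 | 6
  1 | 2 | 2 | 3 | 4 | 5 | 6 | 7 | 7 | 7 | 7
  1 | 2 | 2 | 3 | 4 | 5 | 6 | 7 | 7 | 8 | 8
  1 | 2 | 2 | 3 | 4 | 5 | 6 | 7 | 7 | 8 | 9
  1 | 2 | 2 | 3 | 4 | 5 | 6 | 7 | 8 | 9 | 10
  1 | 2 | 3 | 4 | 5 | 6 | 7 | 8 | 9 | 10 | 11

so w = (5, 4, 7, 6, 2, 8, 1, 10, 11, 9, 3).

7 SE-corners of the 22-cell Rothe diagram give Ess(w):

[(1, 4, 0), (3, 6, 2), (4, 3, 0), (6, 1, 0), (6, 3, 1), (9, 9, 7), (10, 3, 2)]


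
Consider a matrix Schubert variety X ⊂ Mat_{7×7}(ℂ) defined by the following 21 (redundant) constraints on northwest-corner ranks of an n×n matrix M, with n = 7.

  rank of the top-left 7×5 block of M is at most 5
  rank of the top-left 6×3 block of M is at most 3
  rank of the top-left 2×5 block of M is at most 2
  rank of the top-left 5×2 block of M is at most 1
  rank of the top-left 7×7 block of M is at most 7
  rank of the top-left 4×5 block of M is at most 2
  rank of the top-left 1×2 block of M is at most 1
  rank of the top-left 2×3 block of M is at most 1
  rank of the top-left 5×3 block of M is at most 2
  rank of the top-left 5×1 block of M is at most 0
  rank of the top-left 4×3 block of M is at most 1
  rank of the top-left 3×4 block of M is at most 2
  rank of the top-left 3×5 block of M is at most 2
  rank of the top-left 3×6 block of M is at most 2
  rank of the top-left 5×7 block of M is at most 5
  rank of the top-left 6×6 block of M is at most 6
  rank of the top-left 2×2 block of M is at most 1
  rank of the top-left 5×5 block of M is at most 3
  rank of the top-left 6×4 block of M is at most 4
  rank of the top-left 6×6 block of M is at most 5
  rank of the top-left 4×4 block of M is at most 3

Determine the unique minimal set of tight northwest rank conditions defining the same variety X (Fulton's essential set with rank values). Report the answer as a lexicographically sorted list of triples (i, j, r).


The tightest implied rank at each (i,j), from the 21 conditions:

  R[1]: 0  1  1  1  1  1  1
  R[2]: 0  1  1  2  2  2  2
  R[3]: 0  1  1  2  2  2  3
  R[4]: 0  1  1  2  2  3  4
  R[5]: 0  1  2  3  3  4  5
  R[6]: 1  2  3  4  4  5  6
  R[7]: 1  2  3  4  5  6  7

giving w = (2, 4, 7, 6, 3, 1, 5) via Δ²R.

Rothe diagram D(w) (11 cells), 4 SE-corners (essential conditions):

[(3, 6, 2), (4, 3, 1), (4, 5, 2), (5, 1, 0)]


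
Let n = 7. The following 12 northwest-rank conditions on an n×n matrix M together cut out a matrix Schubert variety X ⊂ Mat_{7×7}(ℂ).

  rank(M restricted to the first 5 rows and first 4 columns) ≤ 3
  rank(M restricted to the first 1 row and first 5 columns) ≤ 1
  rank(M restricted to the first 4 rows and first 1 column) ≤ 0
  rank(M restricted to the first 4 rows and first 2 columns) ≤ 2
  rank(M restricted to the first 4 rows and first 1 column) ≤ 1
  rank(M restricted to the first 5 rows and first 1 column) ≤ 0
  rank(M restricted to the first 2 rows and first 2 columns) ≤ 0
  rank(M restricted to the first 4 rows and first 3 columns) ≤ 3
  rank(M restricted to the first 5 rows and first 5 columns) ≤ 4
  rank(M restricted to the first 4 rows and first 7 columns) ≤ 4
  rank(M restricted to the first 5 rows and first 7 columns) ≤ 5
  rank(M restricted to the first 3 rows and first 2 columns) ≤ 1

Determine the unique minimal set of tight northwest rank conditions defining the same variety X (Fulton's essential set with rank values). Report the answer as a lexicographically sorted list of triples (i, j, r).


Computing R[i][j] = min implied NW-rank bound (n=7, 12 conditions):

  row 1: 0 0 1 1 1 1 1
  row 2: 0 0 1 2 2 2 2
  row 3: 0 1 2 3 3 3 3
  row 4: 0 1 2 3 4 4 4
  row 5: 0 1 2 3 4 5 5
  row 6: 1 2 3 4 5 6 6
  row 7: 1 2 3 4 5 6 7

second differences of R give the permutation w = (3, 4, 2, 5, 6, 1, 7).

2 SE-corners of the 7-cell Rothe diagram give Ess(w):

[(2, 2, 0), (5, 1, 0)]


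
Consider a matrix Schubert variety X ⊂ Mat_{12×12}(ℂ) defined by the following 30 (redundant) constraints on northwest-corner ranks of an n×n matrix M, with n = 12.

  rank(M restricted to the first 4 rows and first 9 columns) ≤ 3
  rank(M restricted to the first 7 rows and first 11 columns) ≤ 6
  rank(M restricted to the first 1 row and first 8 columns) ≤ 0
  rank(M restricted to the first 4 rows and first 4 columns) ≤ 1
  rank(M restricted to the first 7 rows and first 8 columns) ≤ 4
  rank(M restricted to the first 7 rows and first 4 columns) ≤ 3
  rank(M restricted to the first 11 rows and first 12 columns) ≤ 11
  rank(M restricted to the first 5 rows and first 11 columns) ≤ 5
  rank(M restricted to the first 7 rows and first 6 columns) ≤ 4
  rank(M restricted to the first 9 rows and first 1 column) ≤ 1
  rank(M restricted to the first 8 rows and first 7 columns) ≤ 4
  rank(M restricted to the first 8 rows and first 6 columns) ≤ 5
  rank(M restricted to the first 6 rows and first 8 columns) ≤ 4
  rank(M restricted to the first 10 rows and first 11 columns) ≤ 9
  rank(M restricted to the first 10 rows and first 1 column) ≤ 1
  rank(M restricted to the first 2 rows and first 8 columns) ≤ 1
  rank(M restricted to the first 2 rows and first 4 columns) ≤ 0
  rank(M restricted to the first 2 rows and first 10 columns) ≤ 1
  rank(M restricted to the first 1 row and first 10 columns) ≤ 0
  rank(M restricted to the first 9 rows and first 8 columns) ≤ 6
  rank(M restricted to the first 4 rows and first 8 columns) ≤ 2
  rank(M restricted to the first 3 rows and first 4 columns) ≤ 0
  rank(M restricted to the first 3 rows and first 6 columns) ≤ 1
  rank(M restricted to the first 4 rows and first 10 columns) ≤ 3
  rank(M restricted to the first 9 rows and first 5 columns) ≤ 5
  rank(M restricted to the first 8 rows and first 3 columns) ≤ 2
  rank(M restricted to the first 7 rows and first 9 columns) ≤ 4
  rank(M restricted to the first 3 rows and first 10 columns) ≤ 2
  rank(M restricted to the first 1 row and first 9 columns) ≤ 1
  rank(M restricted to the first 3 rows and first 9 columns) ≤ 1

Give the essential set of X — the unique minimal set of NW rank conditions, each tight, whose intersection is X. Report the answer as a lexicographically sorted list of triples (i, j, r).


Computing R[i][j] = min implied NW-rank bound (n=12, 30 conditions):

  i=1: 0, 0, 0, 0, 0, 0, 0, 0, 0, 0, 1, 1
  i=2: 0, 0, 0, 0, 1, 1, 1, 1, 1, 1, 2, 2
  i=3: 0, 0, 0, 0, 1, 1, 1, 1, 1, 2, 3, 3
  i=4: 1, 1, 1, 1, 2, 2, 2, 2, 2, 3, 4, 4
  i=5: 1, 2, 2, 2, 3, 3, 3, 3, 3, 4, 5, 5
  i=6: 1, 2, 2, 3, 4, 4, 4, 4, 4, 5, 6, 6
  i=7: 1, 2, 2, 3, 4, 4, 4, 4, 4, 5, 6, 7
  i=8: 1, 2, 2, 3, 4, 4, 4, 5, 5, 6, 7, 8
  i=9: 1, 2, 3, 4, 5, 5, 5, 6, 6, 7, 8, 9
  i=10: 1, 2, 3, 4, 5, 6, 6, 7, 7, 8, 9, 10
  i=11: 1, 2, 3, 4, 5, 6, 7, 8, 8, 9, 10, 11
  i=12: 1, 2, 3, 4, 5, 6, 7, 8, 9, 10, 11, 12

hence w(1..12) = (11, 5, 10, 1, 2, 4, 12, 8, 3, 6, 7, 9).

D(w) has 31 cells with 6 SE-corners; essential set:

[(1, 10, 0), (3, 4, 0), (3, 9, 1), (7, 9, 4), (8, 3, 2), (8, 7, 4)]


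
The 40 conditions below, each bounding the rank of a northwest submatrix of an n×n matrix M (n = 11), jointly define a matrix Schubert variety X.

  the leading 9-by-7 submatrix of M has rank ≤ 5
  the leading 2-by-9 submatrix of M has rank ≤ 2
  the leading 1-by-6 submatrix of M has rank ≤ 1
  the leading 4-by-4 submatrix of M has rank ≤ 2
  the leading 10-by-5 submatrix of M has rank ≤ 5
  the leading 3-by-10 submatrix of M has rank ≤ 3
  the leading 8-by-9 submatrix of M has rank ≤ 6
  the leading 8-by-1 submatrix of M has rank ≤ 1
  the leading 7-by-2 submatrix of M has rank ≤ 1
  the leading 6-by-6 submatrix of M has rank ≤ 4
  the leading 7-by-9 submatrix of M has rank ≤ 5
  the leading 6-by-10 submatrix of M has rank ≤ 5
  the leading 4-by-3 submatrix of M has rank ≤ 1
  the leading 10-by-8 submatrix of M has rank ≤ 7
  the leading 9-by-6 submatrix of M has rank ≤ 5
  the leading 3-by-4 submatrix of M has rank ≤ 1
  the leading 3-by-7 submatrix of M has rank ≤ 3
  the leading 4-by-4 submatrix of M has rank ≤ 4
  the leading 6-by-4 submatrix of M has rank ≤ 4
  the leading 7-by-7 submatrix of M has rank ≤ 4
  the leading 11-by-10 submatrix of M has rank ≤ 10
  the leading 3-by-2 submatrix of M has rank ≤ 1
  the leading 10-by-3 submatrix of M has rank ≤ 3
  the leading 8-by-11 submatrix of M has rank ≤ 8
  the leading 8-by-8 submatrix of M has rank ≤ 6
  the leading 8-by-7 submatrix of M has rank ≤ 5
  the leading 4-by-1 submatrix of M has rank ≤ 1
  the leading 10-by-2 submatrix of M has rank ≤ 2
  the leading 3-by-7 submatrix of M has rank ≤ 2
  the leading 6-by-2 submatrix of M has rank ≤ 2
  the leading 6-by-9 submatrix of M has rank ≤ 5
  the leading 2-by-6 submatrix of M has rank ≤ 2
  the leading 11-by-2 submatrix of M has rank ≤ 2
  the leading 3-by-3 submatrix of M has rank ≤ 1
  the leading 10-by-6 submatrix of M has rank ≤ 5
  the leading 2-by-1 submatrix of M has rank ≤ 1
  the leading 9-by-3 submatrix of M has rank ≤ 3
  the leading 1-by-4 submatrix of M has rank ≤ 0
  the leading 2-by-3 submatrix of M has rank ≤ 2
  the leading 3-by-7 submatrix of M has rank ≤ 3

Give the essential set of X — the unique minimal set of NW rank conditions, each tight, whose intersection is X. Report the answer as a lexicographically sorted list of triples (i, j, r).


Propagating the 40 rank bounds to every northwest block:

  R[1]: 0  0  0  0  1  1  1  1  1  1  1
  R[2]: 1  1  1  1  2  2  2  2  2  2  2
  R[3]: 1  1  1  1  2  2  2  3  3  3  3
  R[4]: 1  1  1  2  3  3  3  4  4  4  4
  R[5]: 1  1  2  3  4  4  4  5  5  5  5
  R[6]: 1  1  2  3  4  4  4  5  5  5  6
  R[7]: 1  1  2  3  4  4  4  5  5  6  7
  R[8]: 1  2  3  4  5  5  5  6  6  7  8
  R[9]: 1  2  3  4  5  5  5  6  7  8  9
  R[10]: 1  2  3  4  5  5  6  7  8  9  10
  R[11]: 1  2  3  4  5  6  7  8  9  10  11

hence w(1..11) = (5, 1, 8, 4, 3, 11, 10, 2, 9, 7, 6).

10 SE-corners of the 24-cell Rothe diagram give Ess(w):

[(1, 4, 0), (3, 4, 1), (3, 7, 2), (4, 3, 1), (6, 10, 5), (7, 2, 1), (7, 7, 4), (7, 9, 5), (9, 7, 5), (10, 6, 5)]


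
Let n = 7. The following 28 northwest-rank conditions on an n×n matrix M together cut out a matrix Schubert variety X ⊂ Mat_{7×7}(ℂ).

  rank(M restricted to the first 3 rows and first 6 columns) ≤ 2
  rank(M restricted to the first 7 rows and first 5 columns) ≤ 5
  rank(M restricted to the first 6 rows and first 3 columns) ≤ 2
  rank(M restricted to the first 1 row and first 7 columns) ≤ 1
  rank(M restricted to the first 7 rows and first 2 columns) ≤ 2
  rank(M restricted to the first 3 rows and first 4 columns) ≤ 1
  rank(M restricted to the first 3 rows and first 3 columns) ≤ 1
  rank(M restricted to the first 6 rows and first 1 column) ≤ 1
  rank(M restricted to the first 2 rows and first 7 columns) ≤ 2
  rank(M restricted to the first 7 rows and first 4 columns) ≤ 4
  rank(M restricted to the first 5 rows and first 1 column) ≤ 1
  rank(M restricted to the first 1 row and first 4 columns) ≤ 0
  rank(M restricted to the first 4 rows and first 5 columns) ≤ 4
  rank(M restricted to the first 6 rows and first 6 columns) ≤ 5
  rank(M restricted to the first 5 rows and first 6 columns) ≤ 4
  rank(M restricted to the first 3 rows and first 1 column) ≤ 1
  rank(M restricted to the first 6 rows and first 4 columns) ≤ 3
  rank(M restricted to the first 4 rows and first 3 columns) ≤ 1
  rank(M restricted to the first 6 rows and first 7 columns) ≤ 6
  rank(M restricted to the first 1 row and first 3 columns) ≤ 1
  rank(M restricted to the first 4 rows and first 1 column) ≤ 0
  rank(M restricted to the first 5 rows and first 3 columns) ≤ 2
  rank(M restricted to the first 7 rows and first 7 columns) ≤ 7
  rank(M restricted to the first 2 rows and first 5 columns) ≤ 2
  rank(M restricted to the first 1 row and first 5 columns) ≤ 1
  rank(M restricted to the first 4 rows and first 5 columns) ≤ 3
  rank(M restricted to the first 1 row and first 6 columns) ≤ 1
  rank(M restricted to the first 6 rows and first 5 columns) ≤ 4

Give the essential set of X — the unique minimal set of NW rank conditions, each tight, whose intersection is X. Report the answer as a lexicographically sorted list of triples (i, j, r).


Computing R[i][j] = min implied NW-rank bound (n=7, 28 conditions):

  row 1: 0, 0, 0, 0, 1, 1, 1
  row 2: 0, 1, 1, 1, 2, 2, 2
  row 3: 0, 1, 1, 1, 2, 2, 3
  row 4: 0, 1, 1, 2, 3, 3, 4
  row 5: 1, 2, 2, 3, 4, 4, 5
  row 6: 1, 2, 2, 3, 4, 5, 6
  row 7: 1, 2, 3, 4, 5, 6, 7

so w = (5, 2, 7, 4, 1, 6, 3).

6 SE-corners of the 12-cell Rothe diagram give Ess(w):

[(1, 4, 0), (3, 4, 1), (3, 6, 2), (4, 1, 0), (4, 3, 1), (6, 3, 2)]


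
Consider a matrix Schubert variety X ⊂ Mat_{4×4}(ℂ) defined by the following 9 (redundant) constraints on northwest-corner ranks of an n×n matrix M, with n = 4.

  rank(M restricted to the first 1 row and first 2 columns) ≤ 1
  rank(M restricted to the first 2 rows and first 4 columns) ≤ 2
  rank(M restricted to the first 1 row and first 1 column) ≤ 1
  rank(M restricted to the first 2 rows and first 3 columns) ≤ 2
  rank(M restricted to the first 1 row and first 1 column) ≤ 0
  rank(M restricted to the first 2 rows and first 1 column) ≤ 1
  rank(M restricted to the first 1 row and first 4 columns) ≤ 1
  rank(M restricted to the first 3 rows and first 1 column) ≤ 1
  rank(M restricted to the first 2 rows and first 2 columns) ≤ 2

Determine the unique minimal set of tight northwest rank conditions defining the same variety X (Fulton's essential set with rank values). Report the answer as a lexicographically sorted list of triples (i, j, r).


Propagating the 9 rank bounds to every northwest block:

  R[1]: 0 | 1 | 1 | 1
  R[2]: 1 | 2 | 2 | 2
  R[3]: 1 | 2 | 3 | 3
  R[4]: 1 | 2 | 3 | 4

the unique w with this rank table is (2, 1, 3, 4).

|D(w)|=1, |Ess(w)|=1:

[(1, 1, 0)]


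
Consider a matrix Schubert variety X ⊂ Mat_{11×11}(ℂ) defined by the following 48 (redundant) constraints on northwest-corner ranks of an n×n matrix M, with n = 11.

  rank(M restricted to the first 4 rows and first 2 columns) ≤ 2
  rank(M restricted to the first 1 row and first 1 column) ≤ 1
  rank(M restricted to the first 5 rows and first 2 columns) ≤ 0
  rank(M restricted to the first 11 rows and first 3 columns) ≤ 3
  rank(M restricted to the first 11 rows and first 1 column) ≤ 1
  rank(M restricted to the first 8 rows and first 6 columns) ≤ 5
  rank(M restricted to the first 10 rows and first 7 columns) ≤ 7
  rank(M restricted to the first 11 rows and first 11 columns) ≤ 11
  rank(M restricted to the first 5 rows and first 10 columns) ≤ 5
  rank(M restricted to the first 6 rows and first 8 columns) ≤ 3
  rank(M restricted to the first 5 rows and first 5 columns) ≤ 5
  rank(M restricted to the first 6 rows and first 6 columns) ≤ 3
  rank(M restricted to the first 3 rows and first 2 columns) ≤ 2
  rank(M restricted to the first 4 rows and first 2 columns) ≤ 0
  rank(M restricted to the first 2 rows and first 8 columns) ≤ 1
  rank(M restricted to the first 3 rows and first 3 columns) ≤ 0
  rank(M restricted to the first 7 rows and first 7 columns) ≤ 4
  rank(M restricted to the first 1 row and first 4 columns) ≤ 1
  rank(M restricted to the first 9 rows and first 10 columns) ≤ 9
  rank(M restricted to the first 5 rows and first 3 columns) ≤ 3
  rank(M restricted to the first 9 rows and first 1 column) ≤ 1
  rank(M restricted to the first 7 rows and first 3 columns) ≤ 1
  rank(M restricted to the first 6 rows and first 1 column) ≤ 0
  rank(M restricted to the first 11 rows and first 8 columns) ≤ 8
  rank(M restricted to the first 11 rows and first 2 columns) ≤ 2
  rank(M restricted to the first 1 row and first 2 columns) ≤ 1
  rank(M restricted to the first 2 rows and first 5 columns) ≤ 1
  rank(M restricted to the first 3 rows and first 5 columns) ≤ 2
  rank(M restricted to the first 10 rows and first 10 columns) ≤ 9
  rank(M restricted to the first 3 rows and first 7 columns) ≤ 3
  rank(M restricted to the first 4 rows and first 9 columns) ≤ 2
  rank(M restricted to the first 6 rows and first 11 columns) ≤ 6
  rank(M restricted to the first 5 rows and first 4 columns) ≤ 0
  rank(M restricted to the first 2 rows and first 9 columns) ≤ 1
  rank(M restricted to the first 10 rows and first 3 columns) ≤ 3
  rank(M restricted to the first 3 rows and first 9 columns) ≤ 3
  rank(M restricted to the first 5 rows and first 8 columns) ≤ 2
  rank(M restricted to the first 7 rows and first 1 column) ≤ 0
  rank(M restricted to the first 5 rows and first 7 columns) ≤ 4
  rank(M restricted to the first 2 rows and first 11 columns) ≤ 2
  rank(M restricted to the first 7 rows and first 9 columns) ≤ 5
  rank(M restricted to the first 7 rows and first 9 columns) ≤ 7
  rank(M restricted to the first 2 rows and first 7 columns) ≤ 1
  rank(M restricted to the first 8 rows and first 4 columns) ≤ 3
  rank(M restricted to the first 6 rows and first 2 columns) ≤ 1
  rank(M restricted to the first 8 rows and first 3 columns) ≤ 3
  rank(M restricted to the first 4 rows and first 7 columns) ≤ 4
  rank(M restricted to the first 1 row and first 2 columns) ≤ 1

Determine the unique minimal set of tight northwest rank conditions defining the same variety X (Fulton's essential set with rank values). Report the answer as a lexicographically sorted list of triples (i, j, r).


Computing R[i][j] = min implied NW-rank bound (n=11, 48 conditions):

  R[1]: 0 | 0 | 0 | 0 | 1 | 1 | 1 | 1 | 1 | 1 | 1
  R[2]: 0 | 0 | 0 | 0 | 1 | 1 | 1 | 1 | 1 | 2 | 2
  R[3]: 0 | 0 | 0 | 0 | 1 | 2 | 2 | 2 | 2 | 3 | 3
  R[4]: 0 | 0 | 0 | 0 | 1 | 2 | 2 | 2 | 2 | 3 | 4
  R[5]: 0 | 0 | 0 | 0 | 1 | 2 | 2 | 2 | 3 | 4 | 5
  R[6]: 0 | 1 | 1 | 1 | 2 | 3 | 3 | 3 | 4 | 5 | 6
  R[7]: 0 | 1 | 1 | 2 | 3 | 4 | 4 | 4 | 5 | 6 | 7
  R[8]: 1 | 2 | 2 | 3 | 4 | 5 | 5 | 5 | 6 | 7 | 8
  R[9]: 1 | 2 | 3 | 4 | 5 | 6 | 6 | 6 | 7 | 8 | 9
  R[10]: 1 | 2 | 3 | 4 | 5 | 6 | 7 | 7 | 8 | 9 | 10
  R[11]: 1 | 2 | 3 | 4 | 5 | 6 | 7 | 8 | 9 | 10 | 11

so w = (5, 10, 6, 11, 9, 2, 4, 1, 3, 7, 8).

ℓ(w)=32; the 6 essential cells (i,j,r):

[(2, 9, 1), (4, 9, 2), (5, 4, 0), (5, 8, 2), (7, 1, 0), (7, 3, 1)]
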